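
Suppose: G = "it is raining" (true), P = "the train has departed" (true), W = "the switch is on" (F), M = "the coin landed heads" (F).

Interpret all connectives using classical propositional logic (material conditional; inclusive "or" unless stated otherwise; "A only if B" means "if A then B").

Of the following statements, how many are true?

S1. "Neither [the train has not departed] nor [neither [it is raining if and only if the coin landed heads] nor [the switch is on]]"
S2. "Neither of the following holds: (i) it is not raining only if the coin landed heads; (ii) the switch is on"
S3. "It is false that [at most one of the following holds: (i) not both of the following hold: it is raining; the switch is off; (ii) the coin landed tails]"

0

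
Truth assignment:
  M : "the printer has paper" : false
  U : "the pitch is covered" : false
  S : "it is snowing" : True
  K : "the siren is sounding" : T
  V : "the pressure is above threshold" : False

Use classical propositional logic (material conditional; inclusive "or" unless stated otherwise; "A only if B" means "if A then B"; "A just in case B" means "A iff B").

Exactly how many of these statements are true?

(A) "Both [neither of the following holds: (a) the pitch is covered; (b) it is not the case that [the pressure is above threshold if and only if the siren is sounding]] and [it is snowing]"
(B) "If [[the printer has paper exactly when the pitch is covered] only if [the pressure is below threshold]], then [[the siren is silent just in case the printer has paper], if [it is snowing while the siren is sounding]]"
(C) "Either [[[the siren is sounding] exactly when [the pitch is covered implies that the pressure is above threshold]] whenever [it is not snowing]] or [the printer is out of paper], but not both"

1

(A): In symbols: (U nor ~(V <-> K)) & S

V <-> K = F <-> T = F
~(V <-> K) = ~F = T
U nor ~(V <-> K) = F nor T = F
(U nor ~(V <-> K)) & S = F & T = F
Thus (A) is false.

(B): Formalization: ((M <-> U) -> ~V) -> ((S & K) -> (~K <-> M))

M <-> U = F <-> F = T
~V = ~F = T
(M <-> U) -> ~V = T -> T = T
S & K = T & T = T
~K = ~T = F
~K <-> M = F <-> F = T
(S & K) -> (~K <-> M) = T -> T = T
((M <-> U) -> ~V) -> ((S & K) -> (~K <-> M)) = T -> T = T
Hence (B) is true.

(C): This is (~S -> (K <-> (U -> V))) xor ~M.

~S = ~T = F
U -> V = F -> F = T
K <-> (U -> V) = T <-> T = T
~S -> (K <-> (U -> V)) = F -> T = T
~M = ~F = T
(~S -> (K <-> (U -> V))) xor ~M = T xor T = F
Hence (C) is false.

1 of the 3 statements is true.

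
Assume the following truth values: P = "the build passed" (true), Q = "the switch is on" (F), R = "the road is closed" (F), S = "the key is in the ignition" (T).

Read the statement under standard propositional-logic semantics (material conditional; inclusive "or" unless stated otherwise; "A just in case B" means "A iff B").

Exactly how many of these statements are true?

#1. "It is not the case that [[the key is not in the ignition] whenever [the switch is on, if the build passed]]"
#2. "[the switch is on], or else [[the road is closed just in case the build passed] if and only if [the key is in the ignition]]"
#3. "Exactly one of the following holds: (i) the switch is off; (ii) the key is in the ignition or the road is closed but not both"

#1: Formalization: ¬((P → Q) → ¬S)

P → Q = T → F = F
¬S = ¬T = F
(P → Q) → ¬S = F → F = T
¬((P → Q) → ¬S) = ¬T = F
Thus #1 is false.

#2: This is Q ∨ ((R ↔ P) ↔ S).

R ↔ P = F ↔ T = F
(R ↔ P) ↔ S = F ↔ T = F
Q ∨ ((R ↔ P) ↔ S) = F ∨ F = F
Hence #2 is false.

#3: This is ¬Q ⊕ (S ⊕ R).

¬Q = ¬F = T
S ⊕ R = T ⊕ F = T
¬Q ⊕ (S ⊕ R) = T ⊕ T = F
Hence #3 is false.

0 of the 3 statements are true (none).

0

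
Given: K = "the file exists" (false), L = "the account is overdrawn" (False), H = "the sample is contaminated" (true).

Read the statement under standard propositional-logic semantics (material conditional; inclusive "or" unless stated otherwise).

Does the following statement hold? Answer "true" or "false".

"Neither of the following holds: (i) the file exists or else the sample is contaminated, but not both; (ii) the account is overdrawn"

False.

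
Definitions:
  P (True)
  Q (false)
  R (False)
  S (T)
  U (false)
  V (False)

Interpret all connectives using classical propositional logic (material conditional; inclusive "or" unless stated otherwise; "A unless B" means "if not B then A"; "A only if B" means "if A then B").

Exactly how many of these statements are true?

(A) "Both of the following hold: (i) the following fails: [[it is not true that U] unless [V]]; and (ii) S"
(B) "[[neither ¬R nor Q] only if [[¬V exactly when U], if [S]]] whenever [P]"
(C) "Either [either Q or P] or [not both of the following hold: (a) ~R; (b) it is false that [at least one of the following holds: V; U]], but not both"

2

(A): Parsed as ~(~U | V) & S

~U = ~F = T
~U | V = T | F = T
~(~U | V) = ~T = F
~(~U | V) & S = F & T = F
Thus (A) is false.

(B): Formalization: P -> ((~R nor Q) -> (S -> (~V <-> U)))

~R = ~F = T
~R nor Q = T nor F = F
~V = ~F = T
~V <-> U = T <-> F = F
S -> (~V <-> U) = T -> F = F
(~R nor Q) -> (S -> (~V <-> U)) = F -> F = T
P -> ((~R nor Q) -> (S -> (~V <-> U))) = T -> T = T
So (B) is true.

(C): Formalization: (Q | P) xor (~R nand ~(V | U))

Q | P = F | T = T
~R = ~F = T
V | U = F | F = F
~(V | U) = ~F = T
~R nand ~(V | U) = T nand T = F
(Q | P) xor (~R nand ~(V | U)) = T xor F = T
So (C) is true.

2 of the 3 statements are true.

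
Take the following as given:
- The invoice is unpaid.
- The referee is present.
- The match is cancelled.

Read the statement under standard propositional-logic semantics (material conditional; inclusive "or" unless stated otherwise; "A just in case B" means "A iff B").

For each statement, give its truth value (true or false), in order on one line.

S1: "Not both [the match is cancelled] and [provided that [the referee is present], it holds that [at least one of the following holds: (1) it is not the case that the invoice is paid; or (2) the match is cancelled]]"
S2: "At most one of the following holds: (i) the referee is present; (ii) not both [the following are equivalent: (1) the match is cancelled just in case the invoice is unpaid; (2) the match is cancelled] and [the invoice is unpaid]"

Let R = "the match is cancelled" (T), Q = "the referee is present" (T), P = "the invoice is paid" (F).

S1: This is R nand (Q -> (~P | R)).

~P = ~F = T
~P | R = T | T = T
Q -> (~P | R) = T -> T = T
R nand (Q -> (~P | R)) = T nand T = F
So S1 is false.

S2: In symbols: Q nand (((R <-> ~P) <-> R) nand ~P)

~P = ~F = T
R <-> ~P = T <-> T = T
(R <-> ~P) <-> R = T <-> T = T
~P = ~F = T
((R <-> ~P) <-> R) nand ~P = T nand T = F
Q nand (((R <-> ~P) <-> R) nand ~P) = T nand F = T
Hence S2 is true.

S1 false; S2 true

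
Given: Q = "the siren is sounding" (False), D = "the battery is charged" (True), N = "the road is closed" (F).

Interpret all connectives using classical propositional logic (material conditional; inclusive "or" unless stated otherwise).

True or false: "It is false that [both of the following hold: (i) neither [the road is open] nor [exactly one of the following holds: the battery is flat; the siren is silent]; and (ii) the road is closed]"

True

This is not ((not N nor (not D xor not Q)) and N).

not N = not False = True
not D = not True = False
not Q = not False = True
not D xor not Q = False xor True = True
not N nor (not D xor not Q) = True nor True = False
(not N nor (not D xor not Q)) and N = False and False = False
not ((not N nor (not D xor not Q)) and N) = not False = True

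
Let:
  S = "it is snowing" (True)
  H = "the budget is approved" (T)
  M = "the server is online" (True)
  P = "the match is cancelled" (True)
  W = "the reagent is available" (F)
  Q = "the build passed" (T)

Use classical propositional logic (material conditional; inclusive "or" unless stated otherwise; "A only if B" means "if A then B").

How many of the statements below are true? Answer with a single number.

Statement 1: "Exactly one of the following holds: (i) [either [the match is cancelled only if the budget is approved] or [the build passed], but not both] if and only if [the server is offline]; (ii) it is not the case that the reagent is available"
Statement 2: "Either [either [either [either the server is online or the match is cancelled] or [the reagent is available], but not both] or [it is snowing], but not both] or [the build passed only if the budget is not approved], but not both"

0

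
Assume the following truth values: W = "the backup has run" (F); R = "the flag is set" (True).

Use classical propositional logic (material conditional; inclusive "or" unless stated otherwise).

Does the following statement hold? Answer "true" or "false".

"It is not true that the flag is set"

false

Values: R=T.
Formalization: ~R

~R = ~T = F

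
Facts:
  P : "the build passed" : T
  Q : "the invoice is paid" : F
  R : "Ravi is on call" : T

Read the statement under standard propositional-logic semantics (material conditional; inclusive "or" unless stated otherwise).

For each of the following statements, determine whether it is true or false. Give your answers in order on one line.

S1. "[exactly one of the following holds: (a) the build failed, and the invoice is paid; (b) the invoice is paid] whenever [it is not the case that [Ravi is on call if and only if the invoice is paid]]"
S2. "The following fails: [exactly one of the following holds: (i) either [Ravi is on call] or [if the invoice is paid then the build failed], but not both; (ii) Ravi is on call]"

S1: This is ~(R <-> Q) -> ((~P & Q) xor Q).

R <-> Q = T <-> F = F
~(R <-> Q) = ~F = T
~P = ~T = F
~P & Q = F & F = F
(~P & Q) xor Q = F xor F = F
~(R <-> Q) -> ((~P & Q) xor Q) = T -> F = F
So S1 is false.

S2: In symbols: ~((R xor (Q -> ~P)) xor R)

~P = ~T = F
Q -> ~P = F -> F = T
R xor (Q -> ~P) = T xor T = F
(R xor (Q -> ~P)) xor R = F xor T = T
~((R xor (Q -> ~P)) xor R) = ~T = F
Hence S2 is false.

S1 false; S2 false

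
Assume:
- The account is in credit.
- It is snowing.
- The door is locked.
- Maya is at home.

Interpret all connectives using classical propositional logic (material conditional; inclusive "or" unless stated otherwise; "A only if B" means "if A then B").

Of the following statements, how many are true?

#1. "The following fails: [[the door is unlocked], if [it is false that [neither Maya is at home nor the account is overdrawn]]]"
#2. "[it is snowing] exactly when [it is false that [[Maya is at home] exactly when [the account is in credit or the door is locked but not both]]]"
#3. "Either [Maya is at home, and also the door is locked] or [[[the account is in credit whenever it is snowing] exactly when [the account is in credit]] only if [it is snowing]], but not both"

2

Let S = "Maya is at home" (T), P = "the account is overdrawn" (F), R = "the door is locked" (T), Q = "it is snowing" (T).

#1: This is ¬(¬(S ↓ P) → ¬R).

S ↓ P = T ↓ F = F
¬(S ↓ P) = ¬F = T
¬R = ¬T = F
¬(S ↓ P) → ¬R = T → F = F
¬(¬(S ↓ P) → ¬R) = ¬F = T
Thus #1 is true.

#2: This is Q ↔ ¬(S ↔ (¬P ⊕ R)).

¬P = ¬F = T
¬P ⊕ R = T ⊕ T = F
S ↔ (¬P ⊕ R) = T ↔ F = F
¬(S ↔ (¬P ⊕ R)) = ¬F = T
Q ↔ ¬(S ↔ (¬P ⊕ R)) = T ↔ T = T
Thus #2 is true.

#3: In symbols: (S ∧ R) ⊕ (((Q → ¬P) ↔ ¬P) → Q)

S ∧ R = T ∧ T = T
¬P = ¬F = T
Q → ¬P = T → T = T
¬P = ¬F = T
(Q → ¬P) ↔ ¬P = T ↔ T = T
((Q → ¬P) ↔ ¬P) → Q = T → T = T
(S ∧ R) ⊕ (((Q → ¬P) ↔ ¬P) → Q) = T ⊕ T = F
So #3 is false.

Count: 2.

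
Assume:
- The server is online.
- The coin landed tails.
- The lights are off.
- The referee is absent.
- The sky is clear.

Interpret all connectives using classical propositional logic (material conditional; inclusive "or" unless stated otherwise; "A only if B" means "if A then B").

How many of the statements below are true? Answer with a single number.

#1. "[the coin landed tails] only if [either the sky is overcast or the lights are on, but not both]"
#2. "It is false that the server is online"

0

Let Q = "the coin landed heads" (F), R = "the sky is overcast" (F), N = "the lights are on" (F), H = "the server is online" (T).

#1: In symbols: ¬Q → (R ⊕ N)

¬Q = ¬F = T
R ⊕ N = F ⊕ F = F
¬Q → (R ⊕ N) = T → F = F
So #1 is false.

#2: Parsed as ¬H

¬H = ¬T = F
Thus #2 is false.

0 of the 2 statements are true (none).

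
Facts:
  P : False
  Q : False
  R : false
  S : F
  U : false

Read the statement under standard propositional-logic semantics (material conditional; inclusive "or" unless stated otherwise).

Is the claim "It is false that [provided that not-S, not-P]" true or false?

Values: S=F, P=F.
Parsed as ¬(¬S → ¬P)

¬S = ¬F = T
¬P = ¬F = T
¬S → ¬P = T → T = T
¬(¬S → ¬P) = ¬T = F

False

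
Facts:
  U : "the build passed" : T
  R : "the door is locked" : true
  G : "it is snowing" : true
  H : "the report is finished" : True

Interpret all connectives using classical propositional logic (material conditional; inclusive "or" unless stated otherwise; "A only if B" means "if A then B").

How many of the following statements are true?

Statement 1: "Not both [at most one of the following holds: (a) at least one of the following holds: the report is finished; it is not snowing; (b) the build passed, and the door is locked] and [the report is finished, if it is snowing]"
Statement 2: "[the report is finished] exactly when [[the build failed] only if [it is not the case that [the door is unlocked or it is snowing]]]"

2

Statement 1: Formalization: ((H | ~G) nand (U & R)) nand (G -> H)

~G = ~T = F
H | ~G = T | F = T
U & R = T & T = T
(H | ~G) nand (U & R) = T nand T = F
G -> H = T -> T = T
((H | ~G) nand (U & R)) nand (G -> H) = F nand T = T
So Statement 1 is true.

Statement 2: This is H <-> (~U -> ~(~R | G)).

~U = ~T = F
~R = ~T = F
~R | G = F | T = T
~(~R | G) = ~T = F
~U -> ~(~R | G) = F -> F = T
H <-> (~U -> ~(~R | G)) = T <-> T = T
Thus Statement 2 is true.

Count: 2.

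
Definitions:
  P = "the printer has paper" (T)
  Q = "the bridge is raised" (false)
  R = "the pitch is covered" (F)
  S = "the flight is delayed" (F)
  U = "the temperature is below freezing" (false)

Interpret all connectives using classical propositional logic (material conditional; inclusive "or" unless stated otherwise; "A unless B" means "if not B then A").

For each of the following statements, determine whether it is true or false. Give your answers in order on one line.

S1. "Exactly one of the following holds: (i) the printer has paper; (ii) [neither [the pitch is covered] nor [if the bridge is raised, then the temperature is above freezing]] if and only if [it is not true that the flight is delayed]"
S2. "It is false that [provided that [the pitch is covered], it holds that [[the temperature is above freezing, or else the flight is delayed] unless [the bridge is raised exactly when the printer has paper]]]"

S1: In symbols: P ⊕ ((R ↓ (Q → ¬U)) ↔ ¬S)

¬U = ¬F = T
Q → ¬U = F → T = T
R ↓ (Q → ¬U) = F ↓ T = F
¬S = ¬F = T
(R ↓ (Q → ¬U)) ↔ ¬S = F ↔ T = F
P ⊕ ((R ↓ (Q → ¬U)) ↔ ¬S) = T ⊕ F = T
So S1 is true.

S2: This is ¬(R → ((¬U ∨ S) ∨ (Q ↔ P))).

¬U = ¬F = T
¬U ∨ S = T ∨ F = T
Q ↔ P = F ↔ T = F
(¬U ∨ S) ∨ (Q ↔ P) = T ∨ F = T
R → ((¬U ∨ S) ∨ (Q ↔ P)) = F → T = T
¬(R → ((¬U ∨ S) ∨ (Q ↔ P))) = ¬T = F
Thus S2 is false.

S1 true / S2 false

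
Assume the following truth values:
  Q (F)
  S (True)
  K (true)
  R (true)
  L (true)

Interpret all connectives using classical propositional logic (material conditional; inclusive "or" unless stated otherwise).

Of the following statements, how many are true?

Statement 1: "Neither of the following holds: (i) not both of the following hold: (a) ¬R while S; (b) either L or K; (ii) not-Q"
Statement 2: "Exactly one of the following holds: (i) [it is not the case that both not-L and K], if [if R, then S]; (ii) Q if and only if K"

1

Statement 1: Formalization: ((¬R ∧ S) ↑ (L ∨ K)) ↓ ¬Q

¬R = ¬T = F
¬R ∧ S = F ∧ T = F
L ∨ K = T ∨ T = T
(¬R ∧ S) ↑ (L ∨ K) = F ↑ T = T
¬Q = ¬F = T
((¬R ∧ S) ↑ (L ∨ K)) ↓ ¬Q = T ↓ T = F
So Statement 1 is false.

Statement 2: Formalization: ((R → S) → (¬L ↑ K)) ⊕ (Q ↔ K)

R → S = T → T = T
¬L = ¬T = F
¬L ↑ K = F ↑ T = T
(R → S) → (¬L ↑ K) = T → T = T
Q ↔ K = F ↔ T = F
((R → S) → (¬L ↑ K)) ⊕ (Q ↔ K) = T ⊕ F = T
So Statement 2 is true.

Count: 1.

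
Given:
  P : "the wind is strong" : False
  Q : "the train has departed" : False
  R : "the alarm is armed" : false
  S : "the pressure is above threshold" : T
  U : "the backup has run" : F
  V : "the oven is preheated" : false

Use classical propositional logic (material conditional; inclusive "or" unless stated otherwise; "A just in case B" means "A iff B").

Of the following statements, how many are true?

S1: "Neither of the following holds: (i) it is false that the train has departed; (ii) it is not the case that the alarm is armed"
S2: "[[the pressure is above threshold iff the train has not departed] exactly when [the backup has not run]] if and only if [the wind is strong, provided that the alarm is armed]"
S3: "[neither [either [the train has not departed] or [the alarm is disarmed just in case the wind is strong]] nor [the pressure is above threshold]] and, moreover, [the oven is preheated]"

1

S1: This is ~Q nor ~R.

~Q = ~F = T
~R = ~F = T
~Q nor ~R = T nor T = F
So S1 is false.

S2: In symbols: ((S <-> ~Q) <-> ~U) <-> (R -> P)

~Q = ~F = T
S <-> ~Q = T <-> T = T
~U = ~F = T
(S <-> ~Q) <-> ~U = T <-> T = T
R -> P = F -> F = T
((S <-> ~Q) <-> ~U) <-> (R -> P) = T <-> T = T
Thus S2 is true.

S3: Parsed as ((~Q | (~R <-> P)) nor S) & V

~Q = ~F = T
~R = ~F = T
~R <-> P = T <-> F = F
~Q | (~R <-> P) = T | F = T
(~Q | (~R <-> P)) nor S = T nor T = F
((~Q | (~R <-> P)) nor S) & V = F & F = F
Hence S3 is false.

True statements: 1 (S2).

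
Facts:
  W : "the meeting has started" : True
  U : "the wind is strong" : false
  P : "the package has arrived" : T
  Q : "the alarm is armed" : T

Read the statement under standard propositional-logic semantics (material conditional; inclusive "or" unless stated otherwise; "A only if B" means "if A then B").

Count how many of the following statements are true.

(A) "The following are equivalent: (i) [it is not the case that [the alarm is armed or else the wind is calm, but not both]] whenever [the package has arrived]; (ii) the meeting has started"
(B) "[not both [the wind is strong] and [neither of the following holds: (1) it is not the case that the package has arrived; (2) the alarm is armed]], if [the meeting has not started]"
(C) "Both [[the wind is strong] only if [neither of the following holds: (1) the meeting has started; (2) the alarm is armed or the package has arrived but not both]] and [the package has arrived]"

(A): Formalization: (P → ¬(Q ⊕ ¬U)) ↔ W

¬U = ¬F = T
Q ⊕ ¬U = T ⊕ T = F
¬(Q ⊕ ¬U) = ¬F = T
P → ¬(Q ⊕ ¬U) = T → T = T
(P → ¬(Q ⊕ ¬U)) ↔ W = T ↔ T = T
Thus (A) is true.

(B): In symbols: ¬W → (U ↑ (¬P ↓ Q))

¬W = ¬T = F
¬P = ¬T = F
¬P ↓ Q = F ↓ T = F
U ↑ (¬P ↓ Q) = F ↑ F = T
¬W → (U ↑ (¬P ↓ Q)) = F → T = T
Hence (B) is true.

(C): This is (U → (W ↓ (Q ⊕ P))) ∧ P.

Q ⊕ P = T ⊕ T = F
W ↓ (Q ⊕ P) = T ↓ F = F
U → (W ↓ (Q ⊕ P)) = F → F = T
(U → (W ↓ (Q ⊕ P))) ∧ P = T ∧ T = T
Hence (C) is true.

3 of the 3 statements are true ((A), (B), (C)).

3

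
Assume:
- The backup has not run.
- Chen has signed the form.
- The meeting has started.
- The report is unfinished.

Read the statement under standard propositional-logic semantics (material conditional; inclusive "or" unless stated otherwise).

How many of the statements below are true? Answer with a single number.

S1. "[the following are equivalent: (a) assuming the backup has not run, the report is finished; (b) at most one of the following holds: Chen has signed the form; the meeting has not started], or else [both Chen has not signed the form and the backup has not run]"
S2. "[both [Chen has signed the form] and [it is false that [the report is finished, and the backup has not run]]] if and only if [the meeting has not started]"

0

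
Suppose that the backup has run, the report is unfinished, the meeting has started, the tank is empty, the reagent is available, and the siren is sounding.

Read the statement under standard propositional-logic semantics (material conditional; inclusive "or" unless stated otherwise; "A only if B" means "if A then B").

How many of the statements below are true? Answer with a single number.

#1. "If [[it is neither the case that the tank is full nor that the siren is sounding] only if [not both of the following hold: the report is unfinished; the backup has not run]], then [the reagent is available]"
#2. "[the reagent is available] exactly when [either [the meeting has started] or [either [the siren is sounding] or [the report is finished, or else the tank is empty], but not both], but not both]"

Let S = "the tank is full" (F), H = "the siren is sounding" (T), D = "the report is finished" (F), N = "the backup has run" (T), V = "the reagent is available" (T), M = "the meeting has started" (T).

#1: Formalization: ((S nor H) -> (~D nand ~N)) -> V

S nor H = F nor T = F
~D = ~F = T
~N = ~T = F
~D nand ~N = T nand F = T
(S nor H) -> (~D nand ~N) = F -> T = T
((S nor H) -> (~D nand ~N)) -> V = T -> T = T
Thus #1 is true.

#2: In symbols: V <-> (M xor (H xor (D | ~S)))

~S = ~F = T
D | ~S = F | T = T
H xor (D | ~S) = T xor T = F
M xor (H xor (D | ~S)) = T xor F = T
V <-> (M xor (H xor (D | ~S))) = T <-> T = T
Thus #2 is true.

Count: 2.

2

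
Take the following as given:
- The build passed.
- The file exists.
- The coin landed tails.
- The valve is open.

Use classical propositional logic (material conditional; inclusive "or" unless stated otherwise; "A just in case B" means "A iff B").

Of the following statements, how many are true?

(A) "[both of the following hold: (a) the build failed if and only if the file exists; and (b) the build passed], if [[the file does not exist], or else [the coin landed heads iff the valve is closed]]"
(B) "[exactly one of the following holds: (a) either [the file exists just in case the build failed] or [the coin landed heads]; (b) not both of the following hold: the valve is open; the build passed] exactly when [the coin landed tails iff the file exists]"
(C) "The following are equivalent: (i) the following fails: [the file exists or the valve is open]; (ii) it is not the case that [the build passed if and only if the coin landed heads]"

0

Let H = "the file exists" (T), G = "the coin landed heads" (F), K = "the valve is open" (T), S = "the build passed" (T).

(A): Formalization: (¬H ∨ (G ↔ ¬K)) → ((¬S ↔ H) ∧ S)

¬H = ¬T = F
¬K = ¬T = F
G ↔ ¬K = F ↔ F = T
¬H ∨ (G ↔ ¬K) = F ∨ T = T
¬S = ¬T = F
¬S ↔ H = F ↔ T = F
(¬S ↔ H) ∧ S = F ∧ T = F
(¬H ∨ (G ↔ ¬K)) → ((¬S ↔ H) ∧ S) = T → F = F
Thus (A) is false.

(B): This is (((H ↔ ¬S) ∨ G) ⊕ (K ↑ S)) ↔ (¬G ↔ H).

¬S = ¬T = F
H ↔ ¬S = T ↔ F = F
(H ↔ ¬S) ∨ G = F ∨ F = F
K ↑ S = T ↑ T = F
((H ↔ ¬S) ∨ G) ⊕ (K ↑ S) = F ⊕ F = F
¬G = ¬F = T
¬G ↔ H = T ↔ T = T
(((H ↔ ¬S) ∨ G) ⊕ (K ↑ S)) ↔ (¬G ↔ H) = F ↔ T = F
So (B) is false.

(C): Formalization: ¬(H ∨ K) ↔ ¬(S ↔ G)

H ∨ K = T ∨ T = T
¬(H ∨ K) = ¬T = F
S ↔ G = T ↔ F = F
¬(S ↔ G) = ¬F = T
¬(H ∨ K) ↔ ¬(S ↔ G) = F ↔ T = F
Hence (C) is false.

0 of the 3 statements are true (none).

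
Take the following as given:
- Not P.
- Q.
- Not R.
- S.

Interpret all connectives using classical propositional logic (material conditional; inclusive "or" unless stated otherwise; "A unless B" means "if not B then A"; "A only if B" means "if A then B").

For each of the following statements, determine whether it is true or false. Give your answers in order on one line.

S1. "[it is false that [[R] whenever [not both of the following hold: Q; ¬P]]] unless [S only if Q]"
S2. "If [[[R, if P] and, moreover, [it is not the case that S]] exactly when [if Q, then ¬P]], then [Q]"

S1 T; S2 T

S1: Formalization: ¬((Q ↑ ¬P) → R) ∨ (S → Q)

¬P = ¬F = T
Q ↑ ¬P = T ↑ T = F
(Q ↑ ¬P) → R = F → F = T
¬((Q ↑ ¬P) → R) = ¬T = F
S → Q = T → T = T
¬((Q ↑ ¬P) → R) ∨ (S → Q) = F ∨ T = T
Hence S1 is true.

S2: Formalization: (((P → R) ∧ ¬S) ↔ (Q → ¬P)) → Q

P → R = F → F = T
¬S = ¬T = F
(P → R) ∧ ¬S = T ∧ F = F
¬P = ¬F = T
Q → ¬P = T → T = T
((P → R) ∧ ¬S) ↔ (Q → ¬P) = F ↔ T = F
(((P → R) ∧ ¬S) ↔ (Q → ¬P)) → Q = F → T = T
Thus S2 is true.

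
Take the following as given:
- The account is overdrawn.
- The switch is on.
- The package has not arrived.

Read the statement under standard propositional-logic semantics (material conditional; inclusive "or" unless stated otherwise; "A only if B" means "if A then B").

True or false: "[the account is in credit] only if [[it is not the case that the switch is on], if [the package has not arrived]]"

The statement is true.

Let Q = "the account is overdrawn" (T), D = "the package has arrived" (F), M = "the switch is on" (T).
This is ¬Q → (¬D → ¬M).

¬Q = ¬T = F
¬D = ¬F = T
¬M = ¬T = F
¬D → ¬M = T → F = F
¬Q → (¬D → ¬M) = F → F = T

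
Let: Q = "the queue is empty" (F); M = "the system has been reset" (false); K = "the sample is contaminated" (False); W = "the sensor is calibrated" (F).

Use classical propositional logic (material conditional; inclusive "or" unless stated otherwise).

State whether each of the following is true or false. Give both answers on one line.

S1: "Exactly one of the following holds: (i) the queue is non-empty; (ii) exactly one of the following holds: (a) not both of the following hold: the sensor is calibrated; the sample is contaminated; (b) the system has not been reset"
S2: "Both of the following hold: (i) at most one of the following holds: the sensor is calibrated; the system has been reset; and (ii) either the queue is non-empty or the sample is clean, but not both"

S1 True, S2 False

S1: In symbols: not Q xor ((W nand K) xor not M)

not Q = not False = True
W nand K = False nand False = True
not M = not False = True
(W nand K) xor not M = True xor True = False
not Q xor ((W nand K) xor not M) = True xor False = True
Hence S1 is true.

S2: Formalization: (W nand M) and (not Q xor not K)

W nand M = False nand False = True
not Q = not False = True
not K = not False = True
not Q xor not K = True xor True = False
(W nand M) and (not Q xor not K) = True and False = False
Thus S2 is false.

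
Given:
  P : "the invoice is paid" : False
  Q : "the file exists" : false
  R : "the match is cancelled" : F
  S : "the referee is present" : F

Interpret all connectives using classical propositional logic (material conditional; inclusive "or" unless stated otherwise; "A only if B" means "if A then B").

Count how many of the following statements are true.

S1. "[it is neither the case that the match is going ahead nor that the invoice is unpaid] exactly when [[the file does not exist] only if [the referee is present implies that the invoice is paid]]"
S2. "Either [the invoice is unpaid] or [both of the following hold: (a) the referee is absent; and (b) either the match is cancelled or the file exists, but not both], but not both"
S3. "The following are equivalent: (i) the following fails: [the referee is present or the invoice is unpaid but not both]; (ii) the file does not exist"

S1: Formalization: (¬R ↓ ¬P) ↔ (¬Q → (S → P))

¬R = ¬F = T
¬P = ¬F = T
¬R ↓ ¬P = T ↓ T = F
¬Q = ¬F = T
S → P = F → F = T
¬Q → (S → P) = T → T = T
(¬R ↓ ¬P) ↔ (¬Q → (S → P)) = F ↔ T = F
So S1 is false.

S2: Formalization: ¬P ⊕ (¬S ∧ (R ⊕ Q))

¬P = ¬F = T
¬S = ¬F = T
R ⊕ Q = F ⊕ F = F
¬S ∧ (R ⊕ Q) = T ∧ F = F
¬P ⊕ (¬S ∧ (R ⊕ Q)) = T ⊕ F = T
Hence S2 is true.

S3: Formalization: ¬(S ⊕ ¬P) ↔ ¬Q

¬P = ¬F = T
S ⊕ ¬P = F ⊕ T = T
¬(S ⊕ ¬P) = ¬T = F
¬Q = ¬F = T
¬(S ⊕ ¬P) ↔ ¬Q = F ↔ T = F
So S3 is false.

1 of the 3 statements is true (S2).

1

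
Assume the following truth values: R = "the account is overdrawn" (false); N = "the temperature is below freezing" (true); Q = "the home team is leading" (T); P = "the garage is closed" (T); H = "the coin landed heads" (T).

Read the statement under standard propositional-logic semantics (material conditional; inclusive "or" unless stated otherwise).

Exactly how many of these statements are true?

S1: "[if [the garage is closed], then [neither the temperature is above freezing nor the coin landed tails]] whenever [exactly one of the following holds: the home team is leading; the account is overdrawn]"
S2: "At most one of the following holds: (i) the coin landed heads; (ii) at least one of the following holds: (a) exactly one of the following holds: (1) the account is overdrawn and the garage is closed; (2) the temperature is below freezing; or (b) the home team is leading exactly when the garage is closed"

S1: In symbols: (Q xor R) -> (P -> (~N nor ~H))

Q xor R = T xor F = T
~N = ~T = F
~H = ~T = F
~N nor ~H = F nor F = T
P -> (~N nor ~H) = T -> T = T
(Q xor R) -> (P -> (~N nor ~H)) = T -> T = T
Hence S1 is true.

S2: This is H nand (((R & P) xor N) | (Q <-> P)).

R & P = F & T = F
(R & P) xor N = F xor T = T
Q <-> P = T <-> T = T
((R & P) xor N) | (Q <-> P) = T | T = T
H nand (((R & P) xor N) | (Q <-> P)) = T nand T = F
Hence S2 is false.

1 of the 2 statements is true (S1).

1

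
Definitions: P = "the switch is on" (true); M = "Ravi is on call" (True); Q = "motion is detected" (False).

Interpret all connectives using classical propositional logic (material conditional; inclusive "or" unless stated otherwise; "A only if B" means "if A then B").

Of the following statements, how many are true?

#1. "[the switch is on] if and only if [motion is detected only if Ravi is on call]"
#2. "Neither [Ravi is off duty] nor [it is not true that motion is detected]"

#1: Formalization: P <-> (Q -> M)

Q -> M = F -> T = T
P <-> (Q -> M) = T <-> T = T
So #1 is true.

#2: Parsed as ~M nor ~Q

~M = ~T = F
~Q = ~F = T
~M nor ~Q = F nor T = F
Thus #2 is false.

Count: 1.

1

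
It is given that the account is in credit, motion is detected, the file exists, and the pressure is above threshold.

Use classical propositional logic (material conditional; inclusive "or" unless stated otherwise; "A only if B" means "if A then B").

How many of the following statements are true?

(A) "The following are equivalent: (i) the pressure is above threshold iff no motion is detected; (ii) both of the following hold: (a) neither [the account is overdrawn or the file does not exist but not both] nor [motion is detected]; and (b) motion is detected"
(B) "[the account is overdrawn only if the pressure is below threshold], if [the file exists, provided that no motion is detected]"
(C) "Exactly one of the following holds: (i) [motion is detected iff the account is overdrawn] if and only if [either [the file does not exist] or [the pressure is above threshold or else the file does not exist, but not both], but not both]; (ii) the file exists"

Let S = "the pressure is above threshold" (T), Q = "motion is detected" (T), P = "the account is overdrawn" (F), R = "the file exists" (T).

(A): Parsed as (S <-> ~Q) <-> (((P xor ~R) nor Q) & Q)

~Q = ~T = F
S <-> ~Q = T <-> F = F
~R = ~T = F
P xor ~R = F xor F = F
(P xor ~R) nor Q = F nor T = F
((P xor ~R) nor Q) & Q = F & T = F
(S <-> ~Q) <-> (((P xor ~R) nor Q) & Q) = F <-> F = T
So (A) is true.

(B): In symbols: (~Q -> R) -> (P -> ~S)

~Q = ~T = F
~Q -> R = F -> T = T
~S = ~T = F
P -> ~S = F -> F = T
(~Q -> R) -> (P -> ~S) = T -> T = T
Thus (B) is true.

(C): This is ((Q <-> P) <-> (~R xor (S xor ~R))) xor R.

Q <-> P = T <-> F = F
~R = ~T = F
~R = ~T = F
S xor ~R = T xor F = T
~R xor (S xor ~R) = F xor T = T
(Q <-> P) <-> (~R xor (S xor ~R)) = F <-> T = F
((Q <-> P) <-> (~R xor (S xor ~R))) xor R = F xor T = T
Thus (C) is true.

Count: 3.

3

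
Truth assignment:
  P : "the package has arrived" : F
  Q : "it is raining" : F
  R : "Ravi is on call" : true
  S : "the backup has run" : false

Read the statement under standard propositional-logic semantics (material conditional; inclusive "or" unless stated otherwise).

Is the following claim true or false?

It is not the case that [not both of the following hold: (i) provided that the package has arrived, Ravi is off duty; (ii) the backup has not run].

true

This is not ((P -> not R) nand not S).

not R = not True = False
P -> not R = False -> False = True
not S = not False = True
(P -> not R) nand not S = True nand True = False
not ((P -> not R) nand not S) = not False = True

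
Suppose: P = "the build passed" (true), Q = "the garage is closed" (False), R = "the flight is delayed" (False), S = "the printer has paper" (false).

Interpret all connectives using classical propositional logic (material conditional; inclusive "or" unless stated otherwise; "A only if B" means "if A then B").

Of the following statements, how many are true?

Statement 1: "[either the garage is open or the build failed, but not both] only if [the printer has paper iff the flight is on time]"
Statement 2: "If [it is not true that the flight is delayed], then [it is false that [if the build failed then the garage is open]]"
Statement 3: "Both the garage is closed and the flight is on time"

0

Statement 1: This is (¬Q ⊕ ¬P) → (S ↔ ¬R).

¬Q = ¬F = T
¬P = ¬T = F
¬Q ⊕ ¬P = T ⊕ F = T
¬R = ¬F = T
S ↔ ¬R = F ↔ T = F
(¬Q ⊕ ¬P) → (S ↔ ¬R) = T → F = F
Thus Statement 1 is false.

Statement 2: Parsed as ¬R → ¬(¬P → ¬Q)

¬R = ¬F = T
¬P = ¬T = F
¬Q = ¬F = T
¬P → ¬Q = F → T = T
¬(¬P → ¬Q) = ¬T = F
¬R → ¬(¬P → ¬Q) = T → F = F
Hence Statement 2 is false.

Statement 3: In symbols: Q ∧ ¬R

¬R = ¬F = T
Q ∧ ¬R = F ∧ T = F
Hence Statement 3 is false.

True statements: 0 (none).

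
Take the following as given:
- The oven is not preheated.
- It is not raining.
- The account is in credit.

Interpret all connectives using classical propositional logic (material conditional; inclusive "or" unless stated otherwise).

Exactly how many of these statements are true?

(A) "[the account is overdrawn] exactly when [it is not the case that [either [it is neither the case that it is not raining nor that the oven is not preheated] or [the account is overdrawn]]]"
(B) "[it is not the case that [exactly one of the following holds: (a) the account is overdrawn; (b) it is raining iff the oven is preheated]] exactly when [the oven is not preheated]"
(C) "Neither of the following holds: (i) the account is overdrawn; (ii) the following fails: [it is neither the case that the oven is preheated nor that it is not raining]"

0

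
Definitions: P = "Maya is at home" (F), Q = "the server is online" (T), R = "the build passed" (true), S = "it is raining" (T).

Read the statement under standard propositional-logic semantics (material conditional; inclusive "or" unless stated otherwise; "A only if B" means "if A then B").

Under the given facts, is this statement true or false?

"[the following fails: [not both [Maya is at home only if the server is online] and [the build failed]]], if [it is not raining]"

Formalization: ¬S → ¬((P → Q) ↑ ¬R)

¬S = ¬T = F
P → Q = F → T = T
¬R = ¬T = F
(P → Q) ↑ ¬R = T ↑ F = T
¬((P → Q) ↑ ¬R) = ¬T = F
¬S → ¬((P → Q) ↑ ¬R) = F → F = T

True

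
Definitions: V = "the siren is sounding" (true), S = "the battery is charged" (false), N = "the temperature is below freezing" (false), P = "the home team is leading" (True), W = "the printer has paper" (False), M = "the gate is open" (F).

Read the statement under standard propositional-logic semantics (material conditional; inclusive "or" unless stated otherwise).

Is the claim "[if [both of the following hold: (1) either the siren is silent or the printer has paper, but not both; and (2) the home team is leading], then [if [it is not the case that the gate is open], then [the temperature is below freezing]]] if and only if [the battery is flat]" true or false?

In symbols: (((~V xor W) & P) -> (~M -> N)) <-> ~S

~V = ~T = F
~V xor W = F xor F = F
(~V xor W) & P = F & T = F
~M = ~F = T
~M -> N = T -> F = F
((~V xor W) & P) -> (~M -> N) = F -> F = T
~S = ~F = T
(((~V xor W) & P) -> (~M -> N)) <-> ~S = T <-> T = T

true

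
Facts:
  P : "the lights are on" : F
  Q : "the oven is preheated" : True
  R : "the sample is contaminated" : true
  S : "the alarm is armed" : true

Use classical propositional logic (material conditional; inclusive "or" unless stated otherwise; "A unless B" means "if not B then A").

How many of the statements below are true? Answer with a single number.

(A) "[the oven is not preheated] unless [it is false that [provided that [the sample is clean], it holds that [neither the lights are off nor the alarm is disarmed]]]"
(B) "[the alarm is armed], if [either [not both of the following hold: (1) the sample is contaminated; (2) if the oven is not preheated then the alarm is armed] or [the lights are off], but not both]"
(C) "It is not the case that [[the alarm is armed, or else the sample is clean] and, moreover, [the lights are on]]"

2

(A): Parsed as not Q or not (not R -> (not P nor not S))

not Q = not True = False
not R = not True = False
not P = not False = True
not S = not True = False
not P nor not S = True nor False = False
not R -> (not P nor not S) = False -> False = True
not (not R -> (not P nor not S)) = not True = False
not Q or not (not R -> (not P nor not S)) = False or False = False
Hence (A) is false.

(B): This is ((R nand (not Q -> S)) xor not P) -> S.

not Q = not True = False
not Q -> S = False -> True = True
R nand (not Q -> S) = True nand True = False
not P = not False = True
(R nand (not Q -> S)) xor not P = False xor True = True
((R nand (not Q -> S)) xor not P) -> S = True -> True = True
Thus (B) is true.

(C): This is not ((S or not R) and P).

not R = not True = False
S or not R = True or False = True
(S or not R) and P = True and False = False
not ((S or not R) and P) = not False = True
So (C) is true.

True statements: 2 ((B), (C)).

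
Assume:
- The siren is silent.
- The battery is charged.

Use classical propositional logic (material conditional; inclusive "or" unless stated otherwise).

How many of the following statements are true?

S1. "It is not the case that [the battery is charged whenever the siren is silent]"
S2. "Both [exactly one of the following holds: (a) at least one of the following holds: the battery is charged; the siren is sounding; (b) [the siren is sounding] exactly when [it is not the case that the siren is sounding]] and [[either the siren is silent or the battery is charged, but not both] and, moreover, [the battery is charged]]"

0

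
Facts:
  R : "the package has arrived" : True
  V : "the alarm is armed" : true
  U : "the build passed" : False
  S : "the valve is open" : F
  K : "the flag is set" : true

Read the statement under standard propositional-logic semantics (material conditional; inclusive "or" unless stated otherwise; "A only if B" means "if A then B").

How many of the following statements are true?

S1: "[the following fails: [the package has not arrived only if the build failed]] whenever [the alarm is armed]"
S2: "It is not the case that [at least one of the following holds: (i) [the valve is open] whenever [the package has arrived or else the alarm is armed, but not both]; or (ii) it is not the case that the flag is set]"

S1: Formalization: V -> not (not R -> not U)

not R = not True = False
not U = not False = True
not R -> not U = False -> True = True
not (not R -> not U) = not True = False
V -> not (not R -> not U) = True -> False = False
Hence S1 is false.

S2: This is not (((R xor V) -> S) or not K).

R xor V = True xor True = False
(R xor V) -> S = False -> False = True
not K = not True = False
((R xor V) -> S) or not K = True or False = True
not (((R xor V) -> S) or not K) = not True = False
Hence S2 is false.

0 of the 2 statements are true (none).

0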